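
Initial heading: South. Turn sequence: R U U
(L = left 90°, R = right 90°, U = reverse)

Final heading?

Start: South
  R (right (90° clockwise)) -> West
  U (U-turn (180°)) -> East
  U (U-turn (180°)) -> West
Final: West

Answer: Final heading: West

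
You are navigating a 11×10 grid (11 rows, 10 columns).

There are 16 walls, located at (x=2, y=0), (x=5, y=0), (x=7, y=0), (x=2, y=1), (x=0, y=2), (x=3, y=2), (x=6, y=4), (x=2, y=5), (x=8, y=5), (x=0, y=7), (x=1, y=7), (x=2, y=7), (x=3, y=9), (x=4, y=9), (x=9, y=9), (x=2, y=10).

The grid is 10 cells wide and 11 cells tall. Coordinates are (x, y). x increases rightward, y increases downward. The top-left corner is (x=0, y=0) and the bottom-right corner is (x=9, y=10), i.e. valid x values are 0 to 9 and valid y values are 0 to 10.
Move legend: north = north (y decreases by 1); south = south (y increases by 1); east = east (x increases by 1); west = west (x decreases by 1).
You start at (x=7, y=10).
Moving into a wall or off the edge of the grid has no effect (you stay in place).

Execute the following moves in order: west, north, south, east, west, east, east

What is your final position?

Answer: Final position: (x=8, y=10)

Derivation:
Start: (x=7, y=10)
  west (west): (x=7, y=10) -> (x=6, y=10)
  north (north): (x=6, y=10) -> (x=6, y=9)
  south (south): (x=6, y=9) -> (x=6, y=10)
  east (east): (x=6, y=10) -> (x=7, y=10)
  west (west): (x=7, y=10) -> (x=6, y=10)
  east (east): (x=6, y=10) -> (x=7, y=10)
  east (east): (x=7, y=10) -> (x=8, y=10)
Final: (x=8, y=10)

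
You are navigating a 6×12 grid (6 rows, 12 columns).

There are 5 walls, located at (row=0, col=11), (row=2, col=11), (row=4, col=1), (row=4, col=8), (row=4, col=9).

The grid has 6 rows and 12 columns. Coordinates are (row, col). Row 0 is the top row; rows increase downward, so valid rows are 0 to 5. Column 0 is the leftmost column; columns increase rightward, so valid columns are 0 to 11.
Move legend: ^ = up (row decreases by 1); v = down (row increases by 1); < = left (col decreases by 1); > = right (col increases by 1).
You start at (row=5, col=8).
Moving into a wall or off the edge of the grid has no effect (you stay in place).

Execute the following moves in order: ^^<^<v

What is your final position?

Start: (row=5, col=8)
  ^ (up): blocked, stay at (row=5, col=8)
  ^ (up): blocked, stay at (row=5, col=8)
  < (left): (row=5, col=8) -> (row=5, col=7)
  ^ (up): (row=5, col=7) -> (row=4, col=7)
  < (left): (row=4, col=7) -> (row=4, col=6)
  v (down): (row=4, col=6) -> (row=5, col=6)
Final: (row=5, col=6)

Answer: Final position: (row=5, col=6)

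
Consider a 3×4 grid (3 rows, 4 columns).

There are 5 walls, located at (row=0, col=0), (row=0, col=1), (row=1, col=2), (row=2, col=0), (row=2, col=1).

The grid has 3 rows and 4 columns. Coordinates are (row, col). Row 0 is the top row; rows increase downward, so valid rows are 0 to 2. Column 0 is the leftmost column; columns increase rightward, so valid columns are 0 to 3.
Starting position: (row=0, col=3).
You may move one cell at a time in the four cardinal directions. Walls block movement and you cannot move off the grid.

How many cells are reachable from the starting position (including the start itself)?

BFS flood-fill from (row=0, col=3):
  Distance 0: (row=0, col=3)
  Distance 1: (row=0, col=2), (row=1, col=3)
  Distance 2: (row=2, col=3)
  Distance 3: (row=2, col=2)
Total reachable: 5 (grid has 7 open cells total)

Answer: Reachable cells: 5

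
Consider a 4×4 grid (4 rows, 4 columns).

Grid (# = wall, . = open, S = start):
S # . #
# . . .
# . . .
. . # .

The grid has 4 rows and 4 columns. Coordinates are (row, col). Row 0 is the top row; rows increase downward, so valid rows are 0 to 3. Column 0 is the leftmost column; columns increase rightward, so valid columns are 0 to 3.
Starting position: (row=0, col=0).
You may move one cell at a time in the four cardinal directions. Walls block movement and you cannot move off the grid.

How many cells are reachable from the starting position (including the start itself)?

Answer: Reachable cells: 1

Derivation:
BFS flood-fill from (row=0, col=0):
  Distance 0: (row=0, col=0)
Total reachable: 1 (grid has 11 open cells total)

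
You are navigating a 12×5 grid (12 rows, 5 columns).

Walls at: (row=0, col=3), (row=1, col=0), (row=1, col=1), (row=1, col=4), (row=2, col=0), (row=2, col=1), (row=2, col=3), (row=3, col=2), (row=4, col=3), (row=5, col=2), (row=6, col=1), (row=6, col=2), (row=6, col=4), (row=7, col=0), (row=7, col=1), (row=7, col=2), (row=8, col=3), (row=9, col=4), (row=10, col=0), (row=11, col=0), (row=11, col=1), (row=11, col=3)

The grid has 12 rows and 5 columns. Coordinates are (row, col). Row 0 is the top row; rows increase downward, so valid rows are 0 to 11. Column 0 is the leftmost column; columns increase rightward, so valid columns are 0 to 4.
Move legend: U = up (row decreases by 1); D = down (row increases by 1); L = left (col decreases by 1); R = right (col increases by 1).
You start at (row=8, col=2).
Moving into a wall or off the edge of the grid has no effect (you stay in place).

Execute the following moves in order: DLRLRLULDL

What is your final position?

Start: (row=8, col=2)
  D (down): (row=8, col=2) -> (row=9, col=2)
  L (left): (row=9, col=2) -> (row=9, col=1)
  R (right): (row=9, col=1) -> (row=9, col=2)
  L (left): (row=9, col=2) -> (row=9, col=1)
  R (right): (row=9, col=1) -> (row=9, col=2)
  L (left): (row=9, col=2) -> (row=9, col=1)
  U (up): (row=9, col=1) -> (row=8, col=1)
  L (left): (row=8, col=1) -> (row=8, col=0)
  D (down): (row=8, col=0) -> (row=9, col=0)
  L (left): blocked, stay at (row=9, col=0)
Final: (row=9, col=0)

Answer: Final position: (row=9, col=0)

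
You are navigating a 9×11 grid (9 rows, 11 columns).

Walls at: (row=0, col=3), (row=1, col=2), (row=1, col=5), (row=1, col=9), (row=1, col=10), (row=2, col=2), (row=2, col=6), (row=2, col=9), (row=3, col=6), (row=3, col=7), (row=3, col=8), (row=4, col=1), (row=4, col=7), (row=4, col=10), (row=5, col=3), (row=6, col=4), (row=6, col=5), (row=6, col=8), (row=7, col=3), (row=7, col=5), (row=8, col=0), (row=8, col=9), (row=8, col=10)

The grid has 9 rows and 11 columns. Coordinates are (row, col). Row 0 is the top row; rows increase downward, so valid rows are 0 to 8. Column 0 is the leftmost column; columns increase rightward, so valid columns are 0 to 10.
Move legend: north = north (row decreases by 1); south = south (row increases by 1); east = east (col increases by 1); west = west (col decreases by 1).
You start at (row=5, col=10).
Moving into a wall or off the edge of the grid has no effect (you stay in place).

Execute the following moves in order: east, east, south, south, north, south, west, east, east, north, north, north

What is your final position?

Answer: Final position: (row=5, col=10)

Derivation:
Start: (row=5, col=10)
  east (east): blocked, stay at (row=5, col=10)
  east (east): blocked, stay at (row=5, col=10)
  south (south): (row=5, col=10) -> (row=6, col=10)
  south (south): (row=6, col=10) -> (row=7, col=10)
  north (north): (row=7, col=10) -> (row=6, col=10)
  south (south): (row=6, col=10) -> (row=7, col=10)
  west (west): (row=7, col=10) -> (row=7, col=9)
  east (east): (row=7, col=9) -> (row=7, col=10)
  east (east): blocked, stay at (row=7, col=10)
  north (north): (row=7, col=10) -> (row=6, col=10)
  north (north): (row=6, col=10) -> (row=5, col=10)
  north (north): blocked, stay at (row=5, col=10)
Final: (row=5, col=10)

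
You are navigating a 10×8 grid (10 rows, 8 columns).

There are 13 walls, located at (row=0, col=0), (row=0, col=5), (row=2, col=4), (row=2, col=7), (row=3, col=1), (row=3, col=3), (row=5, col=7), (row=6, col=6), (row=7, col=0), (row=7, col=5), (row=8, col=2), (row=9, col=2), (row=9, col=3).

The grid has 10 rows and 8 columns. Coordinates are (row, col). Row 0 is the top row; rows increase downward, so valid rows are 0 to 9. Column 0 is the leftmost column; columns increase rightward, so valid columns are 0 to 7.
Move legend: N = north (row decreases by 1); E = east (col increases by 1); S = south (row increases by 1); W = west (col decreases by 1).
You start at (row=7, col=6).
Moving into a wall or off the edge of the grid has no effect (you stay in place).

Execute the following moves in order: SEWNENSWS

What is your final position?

Start: (row=7, col=6)
  S (south): (row=7, col=6) -> (row=8, col=6)
  E (east): (row=8, col=6) -> (row=8, col=7)
  W (west): (row=8, col=7) -> (row=8, col=6)
  N (north): (row=8, col=6) -> (row=7, col=6)
  E (east): (row=7, col=6) -> (row=7, col=7)
  N (north): (row=7, col=7) -> (row=6, col=7)
  S (south): (row=6, col=7) -> (row=7, col=7)
  W (west): (row=7, col=7) -> (row=7, col=6)
  S (south): (row=7, col=6) -> (row=8, col=6)
Final: (row=8, col=6)

Answer: Final position: (row=8, col=6)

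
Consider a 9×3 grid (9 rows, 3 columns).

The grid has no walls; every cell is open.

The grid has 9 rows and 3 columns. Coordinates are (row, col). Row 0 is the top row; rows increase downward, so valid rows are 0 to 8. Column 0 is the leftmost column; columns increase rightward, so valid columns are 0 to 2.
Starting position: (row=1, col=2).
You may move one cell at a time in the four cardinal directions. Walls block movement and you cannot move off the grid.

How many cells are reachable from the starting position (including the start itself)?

Answer: Reachable cells: 27

Derivation:
BFS flood-fill from (row=1, col=2):
  Distance 0: (row=1, col=2)
  Distance 1: (row=0, col=2), (row=1, col=1), (row=2, col=2)
  Distance 2: (row=0, col=1), (row=1, col=0), (row=2, col=1), (row=3, col=2)
  Distance 3: (row=0, col=0), (row=2, col=0), (row=3, col=1), (row=4, col=2)
  Distance 4: (row=3, col=0), (row=4, col=1), (row=5, col=2)
  Distance 5: (row=4, col=0), (row=5, col=1), (row=6, col=2)
  Distance 6: (row=5, col=0), (row=6, col=1), (row=7, col=2)
  Distance 7: (row=6, col=0), (row=7, col=1), (row=8, col=2)
  Distance 8: (row=7, col=0), (row=8, col=1)
  Distance 9: (row=8, col=0)
Total reachable: 27 (grid has 27 open cells total)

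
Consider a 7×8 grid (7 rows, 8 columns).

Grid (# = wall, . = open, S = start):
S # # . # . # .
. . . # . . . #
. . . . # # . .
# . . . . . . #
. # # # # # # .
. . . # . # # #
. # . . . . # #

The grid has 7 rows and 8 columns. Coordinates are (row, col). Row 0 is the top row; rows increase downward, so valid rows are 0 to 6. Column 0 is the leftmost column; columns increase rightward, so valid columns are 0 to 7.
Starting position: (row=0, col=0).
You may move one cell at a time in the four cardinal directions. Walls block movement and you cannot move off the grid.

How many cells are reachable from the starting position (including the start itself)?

Answer: Reachable cells: 20

Derivation:
BFS flood-fill from (row=0, col=0):
  Distance 0: (row=0, col=0)
  Distance 1: (row=1, col=0)
  Distance 2: (row=1, col=1), (row=2, col=0)
  Distance 3: (row=1, col=2), (row=2, col=1)
  Distance 4: (row=2, col=2), (row=3, col=1)
  Distance 5: (row=2, col=3), (row=3, col=2)
  Distance 6: (row=3, col=3)
  Distance 7: (row=3, col=4)
  Distance 8: (row=3, col=5)
  Distance 9: (row=3, col=6)
  Distance 10: (row=2, col=6)
  Distance 11: (row=1, col=6), (row=2, col=7)
  Distance 12: (row=1, col=5)
  Distance 13: (row=0, col=5), (row=1, col=4)
Total reachable: 20 (grid has 33 open cells total)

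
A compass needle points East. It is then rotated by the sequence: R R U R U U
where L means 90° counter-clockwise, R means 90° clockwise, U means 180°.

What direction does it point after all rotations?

Answer: Final heading: South

Derivation:
Start: East
  R (right (90° clockwise)) -> South
  R (right (90° clockwise)) -> West
  U (U-turn (180°)) -> East
  R (right (90° clockwise)) -> South
  U (U-turn (180°)) -> North
  U (U-turn (180°)) -> South
Final: South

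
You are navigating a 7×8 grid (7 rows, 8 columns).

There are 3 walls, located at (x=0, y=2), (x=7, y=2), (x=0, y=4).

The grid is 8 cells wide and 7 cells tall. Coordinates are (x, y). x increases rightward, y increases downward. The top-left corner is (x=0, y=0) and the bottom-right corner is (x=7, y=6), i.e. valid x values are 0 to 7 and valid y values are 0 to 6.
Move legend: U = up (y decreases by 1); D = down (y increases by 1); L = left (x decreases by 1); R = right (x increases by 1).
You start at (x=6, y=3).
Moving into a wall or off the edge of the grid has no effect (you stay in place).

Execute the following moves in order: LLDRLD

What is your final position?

Start: (x=6, y=3)
  L (left): (x=6, y=3) -> (x=5, y=3)
  L (left): (x=5, y=3) -> (x=4, y=3)
  D (down): (x=4, y=3) -> (x=4, y=4)
  R (right): (x=4, y=4) -> (x=5, y=4)
  L (left): (x=5, y=4) -> (x=4, y=4)
  D (down): (x=4, y=4) -> (x=4, y=5)
Final: (x=4, y=5)

Answer: Final position: (x=4, y=5)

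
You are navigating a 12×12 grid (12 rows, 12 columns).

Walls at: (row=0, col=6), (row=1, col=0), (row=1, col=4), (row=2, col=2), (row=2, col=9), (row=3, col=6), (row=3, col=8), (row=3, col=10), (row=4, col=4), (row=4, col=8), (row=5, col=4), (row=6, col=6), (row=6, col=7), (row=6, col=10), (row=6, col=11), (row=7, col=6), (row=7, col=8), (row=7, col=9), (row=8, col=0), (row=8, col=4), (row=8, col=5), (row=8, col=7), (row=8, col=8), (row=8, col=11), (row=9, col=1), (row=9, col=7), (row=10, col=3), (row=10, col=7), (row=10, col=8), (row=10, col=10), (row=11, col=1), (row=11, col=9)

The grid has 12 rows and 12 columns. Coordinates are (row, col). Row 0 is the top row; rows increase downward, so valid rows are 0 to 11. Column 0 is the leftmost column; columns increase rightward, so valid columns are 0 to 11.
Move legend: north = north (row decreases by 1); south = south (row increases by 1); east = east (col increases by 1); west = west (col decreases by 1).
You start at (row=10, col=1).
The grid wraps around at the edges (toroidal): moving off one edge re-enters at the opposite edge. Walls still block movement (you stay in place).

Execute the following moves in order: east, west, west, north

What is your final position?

Start: (row=10, col=1)
  east (east): (row=10, col=1) -> (row=10, col=2)
  west (west): (row=10, col=2) -> (row=10, col=1)
  west (west): (row=10, col=1) -> (row=10, col=0)
  north (north): (row=10, col=0) -> (row=9, col=0)
Final: (row=9, col=0)

Answer: Final position: (row=9, col=0)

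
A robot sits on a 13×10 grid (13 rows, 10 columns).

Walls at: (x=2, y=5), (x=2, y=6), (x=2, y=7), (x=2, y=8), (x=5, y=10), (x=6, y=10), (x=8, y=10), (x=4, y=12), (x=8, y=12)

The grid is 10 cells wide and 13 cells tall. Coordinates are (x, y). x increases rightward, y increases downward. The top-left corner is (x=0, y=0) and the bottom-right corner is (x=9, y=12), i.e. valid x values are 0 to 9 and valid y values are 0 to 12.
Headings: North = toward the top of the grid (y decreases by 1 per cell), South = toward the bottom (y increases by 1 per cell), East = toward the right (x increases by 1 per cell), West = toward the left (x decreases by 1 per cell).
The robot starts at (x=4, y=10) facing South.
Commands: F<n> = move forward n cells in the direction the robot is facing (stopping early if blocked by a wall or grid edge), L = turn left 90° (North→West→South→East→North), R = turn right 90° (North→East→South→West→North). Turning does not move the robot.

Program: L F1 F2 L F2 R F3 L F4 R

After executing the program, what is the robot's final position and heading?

Answer: Final position: (x=7, y=4), facing East

Derivation:
Start: (x=4, y=10), facing South
  L: turn left, now facing East
  F1: move forward 0/1 (blocked), now at (x=4, y=10)
  F2: move forward 0/2 (blocked), now at (x=4, y=10)
  L: turn left, now facing North
  F2: move forward 2, now at (x=4, y=8)
  R: turn right, now facing East
  F3: move forward 3, now at (x=7, y=8)
  L: turn left, now facing North
  F4: move forward 4, now at (x=7, y=4)
  R: turn right, now facing East
Final: (x=7, y=4), facing East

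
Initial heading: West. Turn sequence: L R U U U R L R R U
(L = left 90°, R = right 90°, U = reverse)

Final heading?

Answer: Final heading: East

Derivation:
Start: West
  L (left (90° counter-clockwise)) -> South
  R (right (90° clockwise)) -> West
  U (U-turn (180°)) -> East
  U (U-turn (180°)) -> West
  U (U-turn (180°)) -> East
  R (right (90° clockwise)) -> South
  L (left (90° counter-clockwise)) -> East
  R (right (90° clockwise)) -> South
  R (right (90° clockwise)) -> West
  U (U-turn (180°)) -> East
Final: East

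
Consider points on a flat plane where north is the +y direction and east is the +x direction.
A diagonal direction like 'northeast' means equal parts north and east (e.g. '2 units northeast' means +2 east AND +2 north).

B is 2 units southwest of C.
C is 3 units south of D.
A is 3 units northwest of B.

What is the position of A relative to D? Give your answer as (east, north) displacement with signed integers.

Place D at the origin (east=0, north=0).
  C is 3 units south of D: delta (east=+0, north=-3); C at (east=0, north=-3).
  B is 2 units southwest of C: delta (east=-2, north=-2); B at (east=-2, north=-5).
  A is 3 units northwest of B: delta (east=-3, north=+3); A at (east=-5, north=-2).
Therefore A relative to D: (east=-5, north=-2).

Answer: A is at (east=-5, north=-2) relative to D.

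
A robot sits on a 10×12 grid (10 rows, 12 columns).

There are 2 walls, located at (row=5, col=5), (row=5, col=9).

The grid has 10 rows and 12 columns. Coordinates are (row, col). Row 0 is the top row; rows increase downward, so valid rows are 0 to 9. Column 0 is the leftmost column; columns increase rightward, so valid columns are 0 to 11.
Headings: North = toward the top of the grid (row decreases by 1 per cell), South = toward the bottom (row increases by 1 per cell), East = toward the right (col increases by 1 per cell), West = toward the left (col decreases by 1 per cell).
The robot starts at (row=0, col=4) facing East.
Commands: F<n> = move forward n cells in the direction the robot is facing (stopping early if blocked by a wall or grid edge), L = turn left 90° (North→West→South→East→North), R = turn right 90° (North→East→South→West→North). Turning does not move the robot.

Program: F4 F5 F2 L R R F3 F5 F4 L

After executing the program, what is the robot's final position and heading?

Start: (row=0, col=4), facing East
  F4: move forward 4, now at (row=0, col=8)
  F5: move forward 3/5 (blocked), now at (row=0, col=11)
  F2: move forward 0/2 (blocked), now at (row=0, col=11)
  L: turn left, now facing North
  R: turn right, now facing East
  R: turn right, now facing South
  F3: move forward 3, now at (row=3, col=11)
  F5: move forward 5, now at (row=8, col=11)
  F4: move forward 1/4 (blocked), now at (row=9, col=11)
  L: turn left, now facing East
Final: (row=9, col=11), facing East

Answer: Final position: (row=9, col=11), facing East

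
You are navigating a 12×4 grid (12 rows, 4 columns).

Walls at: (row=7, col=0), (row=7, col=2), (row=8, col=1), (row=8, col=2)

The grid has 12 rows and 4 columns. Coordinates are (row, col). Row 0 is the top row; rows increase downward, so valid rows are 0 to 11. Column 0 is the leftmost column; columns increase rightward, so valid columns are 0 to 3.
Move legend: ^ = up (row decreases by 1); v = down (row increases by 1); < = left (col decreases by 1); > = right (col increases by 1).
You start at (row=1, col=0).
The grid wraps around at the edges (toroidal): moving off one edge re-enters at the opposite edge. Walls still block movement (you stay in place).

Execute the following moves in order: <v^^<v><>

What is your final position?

Answer: Final position: (row=1, col=3)

Derivation:
Start: (row=1, col=0)
  < (left): (row=1, col=0) -> (row=1, col=3)
  v (down): (row=1, col=3) -> (row=2, col=3)
  ^ (up): (row=2, col=3) -> (row=1, col=3)
  ^ (up): (row=1, col=3) -> (row=0, col=3)
  < (left): (row=0, col=3) -> (row=0, col=2)
  v (down): (row=0, col=2) -> (row=1, col=2)
  > (right): (row=1, col=2) -> (row=1, col=3)
  < (left): (row=1, col=3) -> (row=1, col=2)
  > (right): (row=1, col=2) -> (row=1, col=3)
Final: (row=1, col=3)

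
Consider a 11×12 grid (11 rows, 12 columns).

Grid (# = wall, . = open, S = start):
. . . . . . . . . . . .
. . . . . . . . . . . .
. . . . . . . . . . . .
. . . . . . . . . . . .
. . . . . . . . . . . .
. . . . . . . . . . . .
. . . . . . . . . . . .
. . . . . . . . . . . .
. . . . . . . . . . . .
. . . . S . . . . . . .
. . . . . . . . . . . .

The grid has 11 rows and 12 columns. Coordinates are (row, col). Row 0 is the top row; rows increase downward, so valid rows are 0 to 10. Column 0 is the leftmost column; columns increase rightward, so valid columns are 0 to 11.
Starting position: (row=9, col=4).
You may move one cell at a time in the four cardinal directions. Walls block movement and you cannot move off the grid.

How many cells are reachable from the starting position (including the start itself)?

BFS flood-fill from (row=9, col=4):
  Distance 0: (row=9, col=4)
  Distance 1: (row=8, col=4), (row=9, col=3), (row=9, col=5), (row=10, col=4)
  Distance 2: (row=7, col=4), (row=8, col=3), (row=8, col=5), (row=9, col=2), (row=9, col=6), (row=10, col=3), (row=10, col=5)
  Distance 3: (row=6, col=4), (row=7, col=3), (row=7, col=5), (row=8, col=2), (row=8, col=6), (row=9, col=1), (row=9, col=7), (row=10, col=2), (row=10, col=6)
  Distance 4: (row=5, col=4), (row=6, col=3), (row=6, col=5), (row=7, col=2), (row=7, col=6), (row=8, col=1), (row=8, col=7), (row=9, col=0), (row=9, col=8), (row=10, col=1), (row=10, col=7)
  Distance 5: (row=4, col=4), (row=5, col=3), (row=5, col=5), (row=6, col=2), (row=6, col=6), (row=7, col=1), (row=7, col=7), (row=8, col=0), (row=8, col=8), (row=9, col=9), (row=10, col=0), (row=10, col=8)
  Distance 6: (row=3, col=4), (row=4, col=3), (row=4, col=5), (row=5, col=2), (row=5, col=6), (row=6, col=1), (row=6, col=7), (row=7, col=0), (row=7, col=8), (row=8, col=9), (row=9, col=10), (row=10, col=9)
  Distance 7: (row=2, col=4), (row=3, col=3), (row=3, col=5), (row=4, col=2), (row=4, col=6), (row=5, col=1), (row=5, col=7), (row=6, col=0), (row=6, col=8), (row=7, col=9), (row=8, col=10), (row=9, col=11), (row=10, col=10)
  Distance 8: (row=1, col=4), (row=2, col=3), (row=2, col=5), (row=3, col=2), (row=3, col=6), (row=4, col=1), (row=4, col=7), (row=5, col=0), (row=5, col=8), (row=6, col=9), (row=7, col=10), (row=8, col=11), (row=10, col=11)
  Distance 9: (row=0, col=4), (row=1, col=3), (row=1, col=5), (row=2, col=2), (row=2, col=6), (row=3, col=1), (row=3, col=7), (row=4, col=0), (row=4, col=8), (row=5, col=9), (row=6, col=10), (row=7, col=11)
  Distance 10: (row=0, col=3), (row=0, col=5), (row=1, col=2), (row=1, col=6), (row=2, col=1), (row=2, col=7), (row=3, col=0), (row=3, col=8), (row=4, col=9), (row=5, col=10), (row=6, col=11)
  Distance 11: (row=0, col=2), (row=0, col=6), (row=1, col=1), (row=1, col=7), (row=2, col=0), (row=2, col=8), (row=3, col=9), (row=4, col=10), (row=5, col=11)
  Distance 12: (row=0, col=1), (row=0, col=7), (row=1, col=0), (row=1, col=8), (row=2, col=9), (row=3, col=10), (row=4, col=11)
  Distance 13: (row=0, col=0), (row=0, col=8), (row=1, col=9), (row=2, col=10), (row=3, col=11)
  Distance 14: (row=0, col=9), (row=1, col=10), (row=2, col=11)
  Distance 15: (row=0, col=10), (row=1, col=11)
  Distance 16: (row=0, col=11)
Total reachable: 132 (grid has 132 open cells total)

Answer: Reachable cells: 132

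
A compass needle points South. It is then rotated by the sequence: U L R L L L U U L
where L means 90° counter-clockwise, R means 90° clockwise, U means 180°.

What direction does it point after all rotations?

Start: South
  U (U-turn (180°)) -> North
  L (left (90° counter-clockwise)) -> West
  R (right (90° clockwise)) -> North
  L (left (90° counter-clockwise)) -> West
  L (left (90° counter-clockwise)) -> South
  L (left (90° counter-clockwise)) -> East
  U (U-turn (180°)) -> West
  U (U-turn (180°)) -> East
  L (left (90° counter-clockwise)) -> North
Final: North

Answer: Final heading: North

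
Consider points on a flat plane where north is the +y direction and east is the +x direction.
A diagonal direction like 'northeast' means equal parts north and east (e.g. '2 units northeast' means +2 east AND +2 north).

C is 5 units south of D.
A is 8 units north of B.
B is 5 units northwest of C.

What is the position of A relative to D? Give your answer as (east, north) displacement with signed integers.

Answer: A is at (east=-5, north=8) relative to D.

Derivation:
Place D at the origin (east=0, north=0).
  C is 5 units south of D: delta (east=+0, north=-5); C at (east=0, north=-5).
  B is 5 units northwest of C: delta (east=-5, north=+5); B at (east=-5, north=0).
  A is 8 units north of B: delta (east=+0, north=+8); A at (east=-5, north=8).
Therefore A relative to D: (east=-5, north=8).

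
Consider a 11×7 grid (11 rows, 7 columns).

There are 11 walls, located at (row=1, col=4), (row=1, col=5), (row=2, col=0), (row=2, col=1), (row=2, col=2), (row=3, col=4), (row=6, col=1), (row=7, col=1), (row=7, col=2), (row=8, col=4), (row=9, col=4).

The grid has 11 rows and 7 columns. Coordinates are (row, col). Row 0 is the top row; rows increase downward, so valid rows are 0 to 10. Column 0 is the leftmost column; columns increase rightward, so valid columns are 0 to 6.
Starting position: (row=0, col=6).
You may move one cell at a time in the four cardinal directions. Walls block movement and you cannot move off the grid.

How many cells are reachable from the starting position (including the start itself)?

BFS flood-fill from (row=0, col=6):
  Distance 0: (row=0, col=6)
  Distance 1: (row=0, col=5), (row=1, col=6)
  Distance 2: (row=0, col=4), (row=2, col=6)
  Distance 3: (row=0, col=3), (row=2, col=5), (row=3, col=6)
  Distance 4: (row=0, col=2), (row=1, col=3), (row=2, col=4), (row=3, col=5), (row=4, col=6)
  Distance 5: (row=0, col=1), (row=1, col=2), (row=2, col=3), (row=4, col=5), (row=5, col=6)
  Distance 6: (row=0, col=0), (row=1, col=1), (row=3, col=3), (row=4, col=4), (row=5, col=5), (row=6, col=6)
  Distance 7: (row=1, col=0), (row=3, col=2), (row=4, col=3), (row=5, col=4), (row=6, col=5), (row=7, col=6)
  Distance 8: (row=3, col=1), (row=4, col=2), (row=5, col=3), (row=6, col=4), (row=7, col=5), (row=8, col=6)
  Distance 9: (row=3, col=0), (row=4, col=1), (row=5, col=2), (row=6, col=3), (row=7, col=4), (row=8, col=5), (row=9, col=6)
  Distance 10: (row=4, col=0), (row=5, col=1), (row=6, col=2), (row=7, col=3), (row=9, col=5), (row=10, col=6)
  Distance 11: (row=5, col=0), (row=8, col=3), (row=10, col=5)
  Distance 12: (row=6, col=0), (row=8, col=2), (row=9, col=3), (row=10, col=4)
  Distance 13: (row=7, col=0), (row=8, col=1), (row=9, col=2), (row=10, col=3)
  Distance 14: (row=8, col=0), (row=9, col=1), (row=10, col=2)
  Distance 15: (row=9, col=0), (row=10, col=1)
  Distance 16: (row=10, col=0)
Total reachable: 66 (grid has 66 open cells total)

Answer: Reachable cells: 66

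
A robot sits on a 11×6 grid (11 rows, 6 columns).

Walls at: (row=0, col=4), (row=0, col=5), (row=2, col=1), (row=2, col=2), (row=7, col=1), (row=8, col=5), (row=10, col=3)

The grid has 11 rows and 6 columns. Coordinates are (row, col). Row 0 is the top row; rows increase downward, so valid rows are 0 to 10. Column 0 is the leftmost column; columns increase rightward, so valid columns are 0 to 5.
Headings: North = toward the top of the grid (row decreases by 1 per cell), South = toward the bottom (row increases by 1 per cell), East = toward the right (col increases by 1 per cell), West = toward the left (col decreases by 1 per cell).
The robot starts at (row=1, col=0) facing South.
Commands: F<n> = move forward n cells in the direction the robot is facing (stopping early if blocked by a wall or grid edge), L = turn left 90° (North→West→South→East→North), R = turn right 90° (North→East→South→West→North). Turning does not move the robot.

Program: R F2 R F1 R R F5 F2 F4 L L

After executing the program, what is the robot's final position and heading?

Start: (row=1, col=0), facing South
  R: turn right, now facing West
  F2: move forward 0/2 (blocked), now at (row=1, col=0)
  R: turn right, now facing North
  F1: move forward 1, now at (row=0, col=0)
  R: turn right, now facing East
  R: turn right, now facing South
  F5: move forward 5, now at (row=5, col=0)
  F2: move forward 2, now at (row=7, col=0)
  F4: move forward 3/4 (blocked), now at (row=10, col=0)
  L: turn left, now facing East
  L: turn left, now facing North
Final: (row=10, col=0), facing North

Answer: Final position: (row=10, col=0), facing North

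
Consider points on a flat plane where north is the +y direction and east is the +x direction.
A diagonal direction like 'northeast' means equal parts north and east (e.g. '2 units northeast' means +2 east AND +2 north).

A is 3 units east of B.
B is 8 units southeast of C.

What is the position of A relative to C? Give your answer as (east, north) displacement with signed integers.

Place C at the origin (east=0, north=0).
  B is 8 units southeast of C: delta (east=+8, north=-8); B at (east=8, north=-8).
  A is 3 units east of B: delta (east=+3, north=+0); A at (east=11, north=-8).
Therefore A relative to C: (east=11, north=-8).

Answer: A is at (east=11, north=-8) relative to C.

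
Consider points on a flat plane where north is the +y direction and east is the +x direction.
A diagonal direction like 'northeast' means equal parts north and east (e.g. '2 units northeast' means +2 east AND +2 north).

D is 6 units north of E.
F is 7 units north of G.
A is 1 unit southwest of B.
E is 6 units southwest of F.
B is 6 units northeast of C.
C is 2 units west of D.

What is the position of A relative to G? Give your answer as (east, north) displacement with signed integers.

Answer: A is at (east=-3, north=12) relative to G.

Derivation:
Place G at the origin (east=0, north=0).
  F is 7 units north of G: delta (east=+0, north=+7); F at (east=0, north=7).
  E is 6 units southwest of F: delta (east=-6, north=-6); E at (east=-6, north=1).
  D is 6 units north of E: delta (east=+0, north=+6); D at (east=-6, north=7).
  C is 2 units west of D: delta (east=-2, north=+0); C at (east=-8, north=7).
  B is 6 units northeast of C: delta (east=+6, north=+6); B at (east=-2, north=13).
  A is 1 unit southwest of B: delta (east=-1, north=-1); A at (east=-3, north=12).
Therefore A relative to G: (east=-3, north=12).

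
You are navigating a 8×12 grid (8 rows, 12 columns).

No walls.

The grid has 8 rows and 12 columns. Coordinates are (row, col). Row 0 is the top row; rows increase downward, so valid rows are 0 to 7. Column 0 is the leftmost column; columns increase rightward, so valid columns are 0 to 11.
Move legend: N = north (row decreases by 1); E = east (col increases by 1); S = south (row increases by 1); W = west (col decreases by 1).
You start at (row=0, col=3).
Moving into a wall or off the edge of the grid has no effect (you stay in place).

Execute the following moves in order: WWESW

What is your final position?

Start: (row=0, col=3)
  W (west): (row=0, col=3) -> (row=0, col=2)
  W (west): (row=0, col=2) -> (row=0, col=1)
  E (east): (row=0, col=1) -> (row=0, col=2)
  S (south): (row=0, col=2) -> (row=1, col=2)
  W (west): (row=1, col=2) -> (row=1, col=1)
Final: (row=1, col=1)

Answer: Final position: (row=1, col=1)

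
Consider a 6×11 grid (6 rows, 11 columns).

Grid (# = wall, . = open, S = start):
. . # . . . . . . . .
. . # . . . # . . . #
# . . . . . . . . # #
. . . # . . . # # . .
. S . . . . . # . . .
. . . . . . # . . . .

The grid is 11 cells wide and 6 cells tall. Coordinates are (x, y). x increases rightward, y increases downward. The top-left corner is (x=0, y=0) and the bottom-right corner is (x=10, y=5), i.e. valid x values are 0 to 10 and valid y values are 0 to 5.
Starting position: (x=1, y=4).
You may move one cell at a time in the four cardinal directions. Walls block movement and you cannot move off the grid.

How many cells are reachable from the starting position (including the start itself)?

Answer: Reachable cells: 45

Derivation:
BFS flood-fill from (x=1, y=4):
  Distance 0: (x=1, y=4)
  Distance 1: (x=1, y=3), (x=0, y=4), (x=2, y=4), (x=1, y=5)
  Distance 2: (x=1, y=2), (x=0, y=3), (x=2, y=3), (x=3, y=4), (x=0, y=5), (x=2, y=5)
  Distance 3: (x=1, y=1), (x=2, y=2), (x=4, y=4), (x=3, y=5)
  Distance 4: (x=1, y=0), (x=0, y=1), (x=3, y=2), (x=4, y=3), (x=5, y=4), (x=4, y=5)
  Distance 5: (x=0, y=0), (x=3, y=1), (x=4, y=2), (x=5, y=3), (x=6, y=4), (x=5, y=5)
  Distance 6: (x=3, y=0), (x=4, y=1), (x=5, y=2), (x=6, y=3)
  Distance 7: (x=4, y=0), (x=5, y=1), (x=6, y=2)
  Distance 8: (x=5, y=0), (x=7, y=2)
  Distance 9: (x=6, y=0), (x=7, y=1), (x=8, y=2)
  Distance 10: (x=7, y=0), (x=8, y=1)
  Distance 11: (x=8, y=0), (x=9, y=1)
  Distance 12: (x=9, y=0)
  Distance 13: (x=10, y=0)
Total reachable: 45 (grid has 54 open cells total)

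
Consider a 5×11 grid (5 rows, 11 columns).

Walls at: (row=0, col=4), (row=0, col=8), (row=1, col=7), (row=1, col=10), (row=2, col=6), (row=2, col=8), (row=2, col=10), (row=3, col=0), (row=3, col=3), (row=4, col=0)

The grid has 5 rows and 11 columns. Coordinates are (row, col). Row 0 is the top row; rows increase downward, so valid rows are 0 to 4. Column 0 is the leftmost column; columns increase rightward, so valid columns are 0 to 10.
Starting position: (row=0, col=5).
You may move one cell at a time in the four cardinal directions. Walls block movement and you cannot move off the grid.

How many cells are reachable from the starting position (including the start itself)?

BFS flood-fill from (row=0, col=5):
  Distance 0: (row=0, col=5)
  Distance 1: (row=0, col=6), (row=1, col=5)
  Distance 2: (row=0, col=7), (row=1, col=4), (row=1, col=6), (row=2, col=5)
  Distance 3: (row=1, col=3), (row=2, col=4), (row=3, col=5)
  Distance 4: (row=0, col=3), (row=1, col=2), (row=2, col=3), (row=3, col=4), (row=3, col=6), (row=4, col=5)
  Distance 5: (row=0, col=2), (row=1, col=1), (row=2, col=2), (row=3, col=7), (row=4, col=4), (row=4, col=6)
  Distance 6: (row=0, col=1), (row=1, col=0), (row=2, col=1), (row=2, col=7), (row=3, col=2), (row=3, col=8), (row=4, col=3), (row=4, col=7)
  Distance 7: (row=0, col=0), (row=2, col=0), (row=3, col=1), (row=3, col=9), (row=4, col=2), (row=4, col=8)
  Distance 8: (row=2, col=9), (row=3, col=10), (row=4, col=1), (row=4, col=9)
  Distance 9: (row=1, col=9), (row=4, col=10)
  Distance 10: (row=0, col=9), (row=1, col=8)
  Distance 11: (row=0, col=10)
Total reachable: 45 (grid has 45 open cells total)

Answer: Reachable cells: 45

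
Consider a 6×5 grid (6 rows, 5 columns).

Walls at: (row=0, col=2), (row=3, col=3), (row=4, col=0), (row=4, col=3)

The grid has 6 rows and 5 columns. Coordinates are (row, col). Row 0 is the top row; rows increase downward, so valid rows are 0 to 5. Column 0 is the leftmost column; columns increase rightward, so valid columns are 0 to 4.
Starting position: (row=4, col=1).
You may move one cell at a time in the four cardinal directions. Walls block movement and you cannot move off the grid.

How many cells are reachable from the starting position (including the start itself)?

Answer: Reachable cells: 26

Derivation:
BFS flood-fill from (row=4, col=1):
  Distance 0: (row=4, col=1)
  Distance 1: (row=3, col=1), (row=4, col=2), (row=5, col=1)
  Distance 2: (row=2, col=1), (row=3, col=0), (row=3, col=2), (row=5, col=0), (row=5, col=2)
  Distance 3: (row=1, col=1), (row=2, col=0), (row=2, col=2), (row=5, col=3)
  Distance 4: (row=0, col=1), (row=1, col=0), (row=1, col=2), (row=2, col=3), (row=5, col=4)
  Distance 5: (row=0, col=0), (row=1, col=3), (row=2, col=4), (row=4, col=4)
  Distance 6: (row=0, col=3), (row=1, col=4), (row=3, col=4)
  Distance 7: (row=0, col=4)
Total reachable: 26 (grid has 26 open cells total)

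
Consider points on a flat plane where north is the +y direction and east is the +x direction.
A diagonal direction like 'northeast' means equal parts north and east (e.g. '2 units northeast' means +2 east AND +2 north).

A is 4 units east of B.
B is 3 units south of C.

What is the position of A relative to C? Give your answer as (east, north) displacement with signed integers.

Answer: A is at (east=4, north=-3) relative to C.

Derivation:
Place C at the origin (east=0, north=0).
  B is 3 units south of C: delta (east=+0, north=-3); B at (east=0, north=-3).
  A is 4 units east of B: delta (east=+4, north=+0); A at (east=4, north=-3).
Therefore A relative to C: (east=4, north=-3).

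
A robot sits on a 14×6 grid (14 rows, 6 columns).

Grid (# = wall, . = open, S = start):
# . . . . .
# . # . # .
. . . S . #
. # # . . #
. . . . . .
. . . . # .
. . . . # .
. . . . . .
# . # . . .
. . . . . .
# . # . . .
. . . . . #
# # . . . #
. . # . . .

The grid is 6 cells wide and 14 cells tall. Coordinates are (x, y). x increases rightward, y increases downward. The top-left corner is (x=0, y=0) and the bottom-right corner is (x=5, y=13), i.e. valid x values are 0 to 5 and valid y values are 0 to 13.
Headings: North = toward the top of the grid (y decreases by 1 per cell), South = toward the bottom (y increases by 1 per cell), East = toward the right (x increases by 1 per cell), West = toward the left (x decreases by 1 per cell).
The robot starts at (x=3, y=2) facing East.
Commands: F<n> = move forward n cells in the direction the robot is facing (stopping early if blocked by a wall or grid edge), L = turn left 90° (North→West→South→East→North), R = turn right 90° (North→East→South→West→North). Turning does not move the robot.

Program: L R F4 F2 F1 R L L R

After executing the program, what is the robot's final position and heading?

Answer: Final position: (x=4, y=2), facing East

Derivation:
Start: (x=3, y=2), facing East
  L: turn left, now facing North
  R: turn right, now facing East
  F4: move forward 1/4 (blocked), now at (x=4, y=2)
  F2: move forward 0/2 (blocked), now at (x=4, y=2)
  F1: move forward 0/1 (blocked), now at (x=4, y=2)
  R: turn right, now facing South
  L: turn left, now facing East
  L: turn left, now facing North
  R: turn right, now facing East
Final: (x=4, y=2), facing East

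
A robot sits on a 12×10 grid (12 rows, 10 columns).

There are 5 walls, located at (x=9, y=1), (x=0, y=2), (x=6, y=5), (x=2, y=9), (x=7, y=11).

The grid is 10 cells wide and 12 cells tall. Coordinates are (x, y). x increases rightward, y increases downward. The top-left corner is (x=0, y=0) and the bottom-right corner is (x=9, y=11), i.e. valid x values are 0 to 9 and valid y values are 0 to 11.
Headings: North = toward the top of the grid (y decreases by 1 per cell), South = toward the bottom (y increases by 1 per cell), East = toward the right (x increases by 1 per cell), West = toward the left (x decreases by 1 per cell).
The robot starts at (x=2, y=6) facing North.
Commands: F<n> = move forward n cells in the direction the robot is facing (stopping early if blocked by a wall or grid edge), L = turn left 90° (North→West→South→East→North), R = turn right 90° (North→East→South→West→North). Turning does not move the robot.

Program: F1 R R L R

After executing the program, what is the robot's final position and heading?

Answer: Final position: (x=2, y=5), facing South

Derivation:
Start: (x=2, y=6), facing North
  F1: move forward 1, now at (x=2, y=5)
  R: turn right, now facing East
  R: turn right, now facing South
  L: turn left, now facing East
  R: turn right, now facing South
Final: (x=2, y=5), facing South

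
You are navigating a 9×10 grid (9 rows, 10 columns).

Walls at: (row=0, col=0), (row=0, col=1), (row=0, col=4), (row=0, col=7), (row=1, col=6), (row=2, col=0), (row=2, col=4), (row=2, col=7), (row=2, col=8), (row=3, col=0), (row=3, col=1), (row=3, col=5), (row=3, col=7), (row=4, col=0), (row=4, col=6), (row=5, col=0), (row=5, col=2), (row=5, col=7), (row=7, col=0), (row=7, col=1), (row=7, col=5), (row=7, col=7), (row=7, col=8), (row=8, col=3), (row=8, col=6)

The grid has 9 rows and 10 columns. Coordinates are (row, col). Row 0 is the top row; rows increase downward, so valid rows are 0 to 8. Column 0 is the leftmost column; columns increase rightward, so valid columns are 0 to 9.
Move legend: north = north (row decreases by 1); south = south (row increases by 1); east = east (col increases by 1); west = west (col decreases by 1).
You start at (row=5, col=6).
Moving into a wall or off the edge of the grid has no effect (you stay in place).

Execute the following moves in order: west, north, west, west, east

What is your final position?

Answer: Final position: (row=4, col=4)

Derivation:
Start: (row=5, col=6)
  west (west): (row=5, col=6) -> (row=5, col=5)
  north (north): (row=5, col=5) -> (row=4, col=5)
  west (west): (row=4, col=5) -> (row=4, col=4)
  west (west): (row=4, col=4) -> (row=4, col=3)
  east (east): (row=4, col=3) -> (row=4, col=4)
Final: (row=4, col=4)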